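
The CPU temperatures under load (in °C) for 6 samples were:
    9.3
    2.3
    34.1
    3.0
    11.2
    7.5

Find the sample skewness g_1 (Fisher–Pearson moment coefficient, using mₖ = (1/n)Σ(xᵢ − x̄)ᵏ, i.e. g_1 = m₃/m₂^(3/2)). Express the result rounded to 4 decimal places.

1.4419

x̄ = (9.3 + 2.3 + 34.1 + 3.0 + 11.2 + 7.5) / 6 = 11.2333
deviations (xᵢ − x̄): -1.9333, -8.9333, 22.8667, -8.2333, -0.0333, -3.7333
Σ(xᵢ − x̄)² = 688.1533 ⇒ m₂ = 688.1533/6 = 114.69222
Σ(xᵢ − x̄)³ = 10626.3244 ⇒ m₃ = 10626.3244/6 = 1771.05407
m₂^(3/2) = 114.69222^(1.5) = 1228.29010
g_1 = m₃ / m₂^(3/2) = 1771.05407 / 1228.29010 ≈ 1.4419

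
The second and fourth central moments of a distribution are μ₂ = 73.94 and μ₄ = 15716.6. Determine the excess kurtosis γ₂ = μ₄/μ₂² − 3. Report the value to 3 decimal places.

-0.125

μ₂² = 73.94² = 5467.12360
μ₄/μ₂² = 15716.6 / 5467.12360 = 2.87475
γ₂ = 2.87475 − 3 ≈ -0.125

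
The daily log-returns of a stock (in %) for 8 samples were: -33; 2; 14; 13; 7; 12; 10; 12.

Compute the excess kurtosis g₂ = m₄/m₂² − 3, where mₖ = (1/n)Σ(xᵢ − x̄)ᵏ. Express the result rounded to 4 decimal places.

2.4473

x̄ = 4.6250
Σ(xᵢ − x̄)² = 1723.8750 ⇒ m₂ = 215.48438
Σ(xᵢ − x̄)⁴ = 2023513.4941 ⇒ m₄ = 252939.18677
m₂² = 46433.51587
g₂ = m₄/m₂² − 3 = 5.44734 − 3 ≈ 2.4473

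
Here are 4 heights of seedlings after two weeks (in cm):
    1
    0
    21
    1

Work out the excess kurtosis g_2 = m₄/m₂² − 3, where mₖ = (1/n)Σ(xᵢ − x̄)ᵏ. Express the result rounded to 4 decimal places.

-0.6722

x̄ = 5.7500
Σ(xᵢ − x̄)² = 310.7500 ⇒ m₂ = 77.68750
Σ(xᵢ − x̄)⁴ = 56196.5781 ⇒ m₄ = 14049.14453
m₂² = 6035.34766
g_2 = m₄/m₂² − 3 = 2.32781 − 3 ≈ -0.6722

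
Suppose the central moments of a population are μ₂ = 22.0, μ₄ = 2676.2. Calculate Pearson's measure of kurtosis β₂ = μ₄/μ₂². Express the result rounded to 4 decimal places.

5.5293

μ₂² = 22.0² = 484.00000
μ₄/μ₂² = 2676.2 / 484.00000 = 5.52934
β₂ ≈ 5.5293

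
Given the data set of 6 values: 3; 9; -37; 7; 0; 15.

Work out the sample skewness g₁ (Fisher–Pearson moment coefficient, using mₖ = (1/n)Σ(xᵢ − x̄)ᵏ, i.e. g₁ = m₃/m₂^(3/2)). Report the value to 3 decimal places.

x̄ = (3 + 9 - 37 + 7 + 0 + 15) / 6 = -0.5000
deviations (xᵢ − x̄): 3.5000, 9.5000, -36.5000, 7.5000, 0.5000, 15.5000
Σ(xᵢ − x̄)² = 1731.5000 ⇒ m₂ = 1731.5000/6 = 288.58333
Σ(xᵢ − x̄)³ = -43581.0000 ⇒ m₃ = -43581.0000/6 = -7263.50000
m₂^(3/2) = 288.58333^(1.5) = 4902.37883
g₁ = m₃ / m₂^(3/2) = -7263.50000 / 4902.37883 ≈ -1.482

-1.482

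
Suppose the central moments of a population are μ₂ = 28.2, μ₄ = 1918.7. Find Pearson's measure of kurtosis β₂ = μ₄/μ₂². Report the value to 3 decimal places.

μ₂² = 28.2² = 795.24000
μ₄/μ₂² = 1918.7 / 795.24000 = 2.41273
β₂ ≈ 2.413

2.413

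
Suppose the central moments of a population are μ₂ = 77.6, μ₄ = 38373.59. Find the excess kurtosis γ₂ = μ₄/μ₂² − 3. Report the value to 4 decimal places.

μ₂² = 77.6² = 6021.76000
μ₄/μ₂² = 38373.59 / 6021.76000 = 6.37249
γ₂ = 6.37249 − 3 ≈ 3.3725

3.3725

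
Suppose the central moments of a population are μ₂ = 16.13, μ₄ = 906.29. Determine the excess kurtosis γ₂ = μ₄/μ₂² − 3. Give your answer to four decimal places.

μ₂² = 16.13² = 260.17690
μ₄/μ₂² = 906.29 / 260.17690 = 3.48336
γ₂ = 3.48336 − 3 ≈ 0.4834

0.4834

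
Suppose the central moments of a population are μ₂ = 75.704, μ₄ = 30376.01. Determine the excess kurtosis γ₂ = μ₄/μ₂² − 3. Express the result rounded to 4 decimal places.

μ₂² = 75.704² = 5731.09562
μ₄/μ₂² = 30376.01 / 5731.09562 = 5.30021
γ₂ = 5.30021 − 3 ≈ 2.3002

2.3002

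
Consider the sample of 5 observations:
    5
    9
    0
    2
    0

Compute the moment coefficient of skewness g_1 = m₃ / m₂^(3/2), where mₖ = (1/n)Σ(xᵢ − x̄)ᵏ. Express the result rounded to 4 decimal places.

x̄ = (5 + 9 + 0 + 2 + 0) / 5 = 3.2000
deviations (xᵢ − x̄): 1.8000, 5.8000, -3.2000, -1.2000, -3.2000
Σ(xᵢ − x̄)² = 58.8000 ⇒ m₂ = 58.8000/5 = 11.76000
Σ(xᵢ − x̄)³ = 133.6800 ⇒ m₃ = 133.6800/5 = 26.73600
m₂^(3/2) = 11.76000^(1.5) = 40.32840
g_1 = m₃ / m₂^(3/2) = 26.73600 / 40.32840 ≈ 0.6630

0.6630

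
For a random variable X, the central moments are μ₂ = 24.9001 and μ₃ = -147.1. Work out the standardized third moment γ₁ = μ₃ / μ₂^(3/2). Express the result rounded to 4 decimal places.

-1.1839

σ = √μ₂ = √24.9001 = 4.99000
σ³ = μ₂^(3/2) = 124.25150
γ₁ = μ₃/σ³ = -147.1 / 124.25150 ≈ -1.1839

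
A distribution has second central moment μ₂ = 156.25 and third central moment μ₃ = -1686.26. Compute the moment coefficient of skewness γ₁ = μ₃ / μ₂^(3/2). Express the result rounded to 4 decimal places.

σ = √μ₂ = √156.25 = 12.50000
σ³ = μ₂^(3/2) = 1953.12500
γ₁ = μ₃/σ³ = -1686.26 / 1953.12500 ≈ -0.8634

-0.8634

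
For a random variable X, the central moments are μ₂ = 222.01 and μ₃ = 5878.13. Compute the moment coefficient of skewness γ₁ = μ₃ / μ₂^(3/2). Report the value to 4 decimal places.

1.7770

σ = √μ₂ = √222.01 = 14.90000
σ³ = μ₂^(3/2) = 3307.94900
γ₁ = μ₃/σ³ = 5878.13 / 3307.94900 ≈ 1.7770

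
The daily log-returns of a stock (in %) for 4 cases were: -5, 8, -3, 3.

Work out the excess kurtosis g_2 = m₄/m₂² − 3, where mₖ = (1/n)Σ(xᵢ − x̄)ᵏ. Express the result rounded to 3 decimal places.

x̄ = 0.7500
Σ(xᵢ − x̄)² = 104.7500 ⇒ m₂ = 26.18750
Σ(xᵢ − x̄)⁴ = 4079.3281 ⇒ m₄ = 1019.83203
m₂² = 685.78516
g_2 = m₄/m₂² − 3 = 1.48710 − 3 ≈ -1.513

-1.513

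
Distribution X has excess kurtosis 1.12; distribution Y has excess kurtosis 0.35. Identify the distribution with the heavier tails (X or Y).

Higher excess kurtosis ⇒ heavier tails relative to the normal distribution.
1.12 vs 0.35: the larger is 1.12, so X has heavier tails.

X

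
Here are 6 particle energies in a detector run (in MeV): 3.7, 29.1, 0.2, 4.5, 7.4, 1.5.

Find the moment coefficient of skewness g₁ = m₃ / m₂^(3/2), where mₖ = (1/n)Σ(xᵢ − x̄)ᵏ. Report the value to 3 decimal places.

x̄ = (3.7 + 29.1 + 0.2 + 4.5 + 7.4 + 1.5) / 6 = 7.7333
deviations (xᵢ − x̄): -4.0333, 21.3667, -7.5333, -3.2333, -0.3333, -6.2333
Σ(xᵢ − x̄)² = 578.9733 ⇒ m₂ = 578.9733/6 = 96.49556
Σ(xᵢ − x̄)³ = 8985.4484 ⇒ m₃ = 8985.4484/6 = 1497.57474
m₂^(3/2) = 96.49556^(1.5) = 947.89660
g₁ = m₃ / m₂^(3/2) = 1497.57474 / 947.89660 ≈ 1.580

1.580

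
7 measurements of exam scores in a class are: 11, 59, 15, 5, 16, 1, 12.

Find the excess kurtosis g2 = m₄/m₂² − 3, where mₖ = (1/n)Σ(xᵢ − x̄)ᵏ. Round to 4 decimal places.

x̄ = 17.0000
Σ(xᵢ − x̄)² = 2230.0000 ⇒ m₂ = 318.57143
Σ(xᵢ − x̄)⁴ = 3199906.0000 ⇒ m₄ = 457129.42857
m₂² = 101487.75510
g2 = m₄/m₂² − 3 = 4.50428 − 3 ≈ 1.5043

1.5043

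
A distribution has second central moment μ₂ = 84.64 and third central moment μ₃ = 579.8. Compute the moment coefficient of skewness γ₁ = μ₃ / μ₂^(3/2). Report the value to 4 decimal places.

σ = √μ₂ = √84.64 = 9.20000
σ³ = μ₂^(3/2) = 778.68800
γ₁ = μ₃/σ³ = 579.8 / 778.68800 ≈ 0.7446

0.7446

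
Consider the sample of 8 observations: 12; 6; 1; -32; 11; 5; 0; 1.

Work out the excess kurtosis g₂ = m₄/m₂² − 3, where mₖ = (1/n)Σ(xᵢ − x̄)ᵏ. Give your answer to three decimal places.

2.033

x̄ = 0.5000
Σ(xᵢ − x̄)² = 1350.0000 ⇒ m₂ = 168.75000
Σ(xᵢ − x̄)⁴ = 1146634.5000 ⇒ m₄ = 143329.31250
m₂² = 28476.56250
g₂ = m₄/m₂² − 3 = 5.03324 − 3 ≈ 2.033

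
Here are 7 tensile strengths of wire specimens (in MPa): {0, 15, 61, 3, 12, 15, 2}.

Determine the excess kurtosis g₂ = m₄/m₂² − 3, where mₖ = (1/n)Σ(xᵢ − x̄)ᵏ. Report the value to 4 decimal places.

x̄ = 15.4286
Σ(xᵢ − x̄)² = 2661.7143 ⇒ m₂ = 380.24490
Σ(xᵢ − x̄)⁴ = 4426091.8834 ⇒ m₄ = 632298.84048
m₂² = 144586.18242
g₂ = m₄/m₂² − 3 = 4.37316 − 3 ≈ 1.3732

1.3732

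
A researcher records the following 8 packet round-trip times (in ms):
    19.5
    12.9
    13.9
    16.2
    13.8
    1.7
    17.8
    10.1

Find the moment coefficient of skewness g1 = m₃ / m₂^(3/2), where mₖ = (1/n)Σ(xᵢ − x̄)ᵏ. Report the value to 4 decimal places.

-1.0943

x̄ = (19.5 + 12.9 + 13.9 + 16.2 + 13.8 + 1.7 + 17.8 + 10.1) / 8 = 13.2375
deviations (xᵢ − x̄): 6.2625, -0.3375, 0.6625, 2.9625, 0.5625, -11.5375, 4.5625, -3.1375
Σ(xᵢ − x̄)² = 212.6388 ⇒ m₂ = 212.6388/8 = 26.57984
Σ(xᵢ − x̄)³ = -1199.6733 ⇒ m₃ = -1199.6733/8 = -149.95916
m₂^(3/2) = 26.57984^(1.5) = 137.03409
g1 = m₃ / m₂^(3/2) = -149.95916 / 137.03409 ≈ -1.0943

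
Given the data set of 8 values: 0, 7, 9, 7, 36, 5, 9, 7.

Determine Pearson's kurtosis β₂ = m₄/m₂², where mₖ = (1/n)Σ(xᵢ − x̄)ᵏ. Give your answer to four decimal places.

5.4330

x̄ = 10.0000
Σ(xᵢ − x̄)² = 830.0000 ⇒ m₂ = 103.75000
Σ(xᵢ − x̄)⁴ = 467846.0000 ⇒ m₄ = 58480.75000
m₂² = 10764.06250
β₂ = m₄/m₂² = 58480.75000 / 10764.06250 ≈ 5.4330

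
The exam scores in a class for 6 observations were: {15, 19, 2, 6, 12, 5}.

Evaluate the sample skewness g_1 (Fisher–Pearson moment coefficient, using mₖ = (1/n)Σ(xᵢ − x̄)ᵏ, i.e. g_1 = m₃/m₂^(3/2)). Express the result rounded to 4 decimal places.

0.2088

x̄ = (15 + 19 + 2 + 6 + 12 + 5) / 6 = 9.8333
deviations (xᵢ − x̄): 5.1667, 9.1667, -7.8333, -3.8333, 2.1667, -4.8333
Σ(xᵢ − x̄)² = 214.8333 ⇒ m₂ = 214.8333/6 = 35.80556
Σ(xᵢ − x̄)³ = 268.4444 ⇒ m₃ = 268.4444/6 = 44.74074
m₂^(3/2) = 35.80556^(1.5) = 214.25237
g_1 = m₃ / m₂^(3/2) = 44.74074 / 214.25237 ≈ 0.2088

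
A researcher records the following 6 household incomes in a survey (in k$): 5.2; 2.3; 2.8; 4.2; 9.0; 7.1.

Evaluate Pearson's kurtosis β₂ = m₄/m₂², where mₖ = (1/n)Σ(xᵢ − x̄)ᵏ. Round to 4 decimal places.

1.8413

x̄ = 5.1000
Σ(xᵢ − x̄)² = 33.1600 ⇒ m₂ = 5.52667
Σ(xᵢ − x̄)⁴ = 337.4500 ⇒ m₄ = 56.24167
m₂² = 30.54404
β₂ = m₄/m₂² = 56.24167 / 30.54404 ≈ 1.8413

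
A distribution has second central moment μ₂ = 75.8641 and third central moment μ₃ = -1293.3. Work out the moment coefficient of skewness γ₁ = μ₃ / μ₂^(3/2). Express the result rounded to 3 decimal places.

σ = √μ₂ = √75.8641 = 8.71000
σ³ = μ₂^(3/2) = 660.77631
γ₁ = μ₃/σ³ = -1293.3 / 660.77631 ≈ -1.957

-1.957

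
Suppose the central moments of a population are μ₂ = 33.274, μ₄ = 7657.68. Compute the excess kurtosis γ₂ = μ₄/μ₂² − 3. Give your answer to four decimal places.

3.9165

μ₂² = 33.274² = 1107.15908
μ₄/μ₂² = 7657.68 / 1107.15908 = 6.91651
γ₂ = 6.91651 − 3 ≈ 3.9165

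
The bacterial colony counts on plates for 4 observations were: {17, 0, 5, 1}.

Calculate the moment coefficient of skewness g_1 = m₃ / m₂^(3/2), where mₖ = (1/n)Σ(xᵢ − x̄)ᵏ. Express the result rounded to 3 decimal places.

x̄ = (17 + 0 + 5 + 1) / 4 = 5.7500
deviations (xᵢ − x̄): 11.2500, -5.7500, -0.7500, -4.7500
Σ(xᵢ − x̄)² = 182.7500 ⇒ m₂ = 182.7500/4 = 45.68750
Σ(xᵢ − x̄)³ = 1126.1250 ⇒ m₃ = 1126.1250/4 = 281.53125
m₂^(3/2) = 45.68750^(1.5) = 308.81337
g_1 = m₃ / m₂^(3/2) = 281.53125 / 308.81337 ≈ 0.912

0.912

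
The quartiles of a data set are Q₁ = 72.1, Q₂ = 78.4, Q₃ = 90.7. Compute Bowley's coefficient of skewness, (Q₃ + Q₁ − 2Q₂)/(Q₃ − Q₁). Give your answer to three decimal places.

numerator: Q₃ + Q₁ − 2Q₂ = 90.7 + 72.1 − 2×78.4 = 6.0000
denominator: Q₃ − Q₁ = 90.7 − 72.1 = 18.6000
Bowley skewness = 6.0000 / 18.6000 ≈ 0.323

0.323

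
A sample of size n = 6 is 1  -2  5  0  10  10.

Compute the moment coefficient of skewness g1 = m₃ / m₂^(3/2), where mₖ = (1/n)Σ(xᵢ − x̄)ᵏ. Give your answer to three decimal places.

x̄ = (1 - 2 + 5 + 0 + 10 + 10) / 6 = 4.0000
deviations (xᵢ − x̄): -3.0000, -6.0000, 1.0000, -4.0000, 6.0000, 6.0000
Σ(xᵢ − x̄)² = 134.0000 ⇒ m₂ = 134.0000/6 = 22.33333
Σ(xᵢ − x̄)³ = 126.0000 ⇒ m₃ = 126.0000/6 = 21.00000
m₂^(3/2) = 22.33333^(1.5) = 105.54322
g1 = m₃ / m₂^(3/2) = 21.00000 / 105.54322 ≈ 0.199

0.199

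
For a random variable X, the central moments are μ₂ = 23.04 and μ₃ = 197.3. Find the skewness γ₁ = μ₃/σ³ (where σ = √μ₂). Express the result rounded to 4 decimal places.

1.7840

σ = √μ₂ = √23.04 = 4.80000
σ³ = μ₂^(3/2) = 110.59200
γ₁ = μ₃/σ³ = 197.3 / 110.59200 ≈ 1.7840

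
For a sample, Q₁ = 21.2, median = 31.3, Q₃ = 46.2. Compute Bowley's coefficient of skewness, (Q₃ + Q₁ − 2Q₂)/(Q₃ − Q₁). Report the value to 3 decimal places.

numerator: Q₃ + Q₁ − 2Q₂ = 46.2 + 21.2 − 2×31.3 = 4.8000
denominator: Q₃ − Q₁ = 46.2 − 21.2 = 25.0000
Bowley skewness = 4.8000 / 25.0000 ≈ 0.192

0.192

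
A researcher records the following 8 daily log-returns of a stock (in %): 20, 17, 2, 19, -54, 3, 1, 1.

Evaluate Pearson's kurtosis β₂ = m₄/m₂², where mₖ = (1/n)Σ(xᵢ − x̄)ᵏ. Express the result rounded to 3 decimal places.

4.833

x̄ = 1.1250
Σ(xᵢ − x̄)² = 3970.8750 ⇒ m₂ = 496.35938
Σ(xᵢ − x̄)⁴ = 9526636.7754 ⇒ m₄ = 1190829.59692
m₂² = 246372.62915
β₂ = m₄/m₂² = 1190829.59692 / 246372.62915 ≈ 4.833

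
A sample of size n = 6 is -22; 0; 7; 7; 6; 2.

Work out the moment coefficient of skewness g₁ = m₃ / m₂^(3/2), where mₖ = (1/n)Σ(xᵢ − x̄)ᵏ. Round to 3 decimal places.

-1.538

x̄ = (-22 + 0 + 7 + 7 + 6 + 2) / 6 = 0.0000
deviations (xᵢ − x̄): -22.0000, 0.0000, 7.0000, 7.0000, 6.0000, 2.0000
Σ(xᵢ − x̄)² = 622.0000 ⇒ m₂ = 622.0000/6 = 103.66667
Σ(xᵢ − x̄)³ = -9738.0000 ⇒ m₃ = -9738.0000/6 = -1623.00000
m₂^(3/2) = 103.66667^(1.5) = 1055.50113
g₁ = m₃ / m₂^(3/2) = -1623.00000 / 1055.50113 ≈ -1.538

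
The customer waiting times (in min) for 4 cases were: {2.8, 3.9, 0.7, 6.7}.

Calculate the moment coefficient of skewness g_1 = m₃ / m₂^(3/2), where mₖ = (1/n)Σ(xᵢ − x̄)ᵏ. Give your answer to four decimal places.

x̄ = (2.8 + 3.9 + 0.7 + 6.7) / 4 = 3.5250
deviations (xᵢ − x̄): -0.7250, 0.3750, -2.8250, 3.1750
Σ(xᵢ − x̄)² = 18.7275 ⇒ m₂ = 18.7275/4 = 4.68188
Σ(xᵢ − x̄)³ = 9.1324 ⇒ m₃ = 9.1324/4 = 2.28309
m₂^(3/2) = 4.68188^(1.5) = 10.13047
g_1 = m₃ / m₂^(3/2) = 2.28309 / 10.13047 ≈ 0.2254

0.2254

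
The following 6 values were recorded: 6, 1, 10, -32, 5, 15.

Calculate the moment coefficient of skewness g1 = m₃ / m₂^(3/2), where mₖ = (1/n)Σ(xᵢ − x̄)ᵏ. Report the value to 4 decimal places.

-1.4656

x̄ = (6 + 1 + 10 - 32 + 5 + 15) / 6 = 0.8333
deviations (xᵢ − x̄): 5.1667, 0.1667, 9.1667, -32.8333, 4.1667, 14.1667
Σ(xᵢ − x̄)² = 1406.8333 ⇒ m₂ = 1406.8333/6 = 234.47222
Σ(xᵢ − x̄)³ = -31571.5556 ⇒ m₃ = -31571.5556/6 = -5261.92593
m₂^(3/2) = 234.47222^(1.5) = 3590.35258
g1 = m₃ / m₂^(3/2) = -5261.92593 / 3590.35258 ≈ -1.4656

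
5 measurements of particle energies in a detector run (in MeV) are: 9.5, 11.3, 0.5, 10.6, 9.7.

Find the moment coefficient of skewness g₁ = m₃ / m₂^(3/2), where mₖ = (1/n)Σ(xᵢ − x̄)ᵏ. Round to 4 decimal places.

x̄ = (9.5 + 11.3 + 0.5 + 10.6 + 9.7) / 5 = 8.3200
deviations (xᵢ − x̄): 1.1800, 2.9800, -7.8200, 2.2800, 1.3800
Σ(xᵢ − x̄)² = 78.5280 ⇒ m₂ = 78.5280/5 = 15.70560
Σ(xᵢ − x̄)³ = -435.6247 ⇒ m₃ = -435.6247/5 = -87.12494
m₂^(3/2) = 15.70560^(1.5) = 62.24175
g₁ = m₃ / m₂^(3/2) = -87.12494 / 62.24175 ≈ -1.3998

-1.3998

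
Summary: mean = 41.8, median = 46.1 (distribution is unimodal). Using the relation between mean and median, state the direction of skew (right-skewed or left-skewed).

mean − median = 41.8 − 46.1 = -4.3
mean < median ⇒ the longer tail is on the left ⇒ left-skewed (negatively skewed).

left-skewed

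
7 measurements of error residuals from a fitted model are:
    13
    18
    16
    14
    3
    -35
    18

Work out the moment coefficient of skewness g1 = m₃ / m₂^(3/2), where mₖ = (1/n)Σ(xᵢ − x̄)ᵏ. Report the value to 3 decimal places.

x̄ = (13 + 18 + 16 + 14 + 3 - 35 + 18) / 7 = 6.7143
deviations (xᵢ − x̄): 6.2857, 11.2857, 9.2857, 7.2857, -3.7143, -41.7143, 11.2857
Σ(xᵢ − x̄)² = 2187.4286 ⇒ m₂ = 2187.4286/7 = 312.48980
Σ(xᵢ − x̄)³ = -68326.8980 ⇒ m₃ = -68326.8980/7 = -9760.98542
m₂^(3/2) = 312.48980^(1.5) = 5524.00115
g1 = m₃ / m₂^(3/2) = -9760.98542 / 5524.00115 ≈ -1.767

-1.767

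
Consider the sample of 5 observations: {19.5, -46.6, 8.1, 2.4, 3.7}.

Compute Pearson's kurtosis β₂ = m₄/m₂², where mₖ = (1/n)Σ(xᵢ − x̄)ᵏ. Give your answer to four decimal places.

2.9562

x̄ = -2.5800
Σ(xᵢ − x̄)² = 2603.5880 ⇒ m₂ = 520.71760
Σ(xᵢ − x̄)⁴ = 4007778.0368 ⇒ m₄ = 801555.60737
m₂² = 271146.81895
β₂ = m₄/m₂² = 801555.60737 / 271146.81895 ≈ 2.9562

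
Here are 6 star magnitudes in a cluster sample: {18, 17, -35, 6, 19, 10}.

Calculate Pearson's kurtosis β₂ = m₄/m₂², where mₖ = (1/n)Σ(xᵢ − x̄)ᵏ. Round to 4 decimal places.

x̄ = 5.8333
Σ(xᵢ − x̄)² = 2130.8333 ⇒ m₂ = 355.13889
Σ(xᵢ − x̄)⁴ = 2847909.4861 ⇒ m₄ = 474651.58102
m₂² = 126123.63040
β₂ = m₄/m₂² = 474651.58102 / 126123.63040 ≈ 3.7634

3.7634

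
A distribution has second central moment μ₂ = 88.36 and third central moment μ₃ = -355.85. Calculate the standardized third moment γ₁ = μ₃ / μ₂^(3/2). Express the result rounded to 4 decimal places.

σ = √μ₂ = √88.36 = 9.40000
σ³ = μ₂^(3/2) = 830.58400
γ₁ = μ₃/σ³ = -355.85 / 830.58400 ≈ -0.4284

-0.4284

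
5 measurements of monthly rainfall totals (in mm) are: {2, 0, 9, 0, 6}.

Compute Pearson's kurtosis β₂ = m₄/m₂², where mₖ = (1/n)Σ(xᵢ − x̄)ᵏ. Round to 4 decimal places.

x̄ = 3.4000
Σ(xᵢ − x̄)² = 63.2000 ⇒ m₂ = 12.64000
Σ(xᵢ − x̄)⁴ = 1300.2560 ⇒ m₄ = 260.05120
m₂² = 159.76960
β₂ = m₄/m₂² = 260.05120 / 159.76960 ≈ 1.6277

1.6277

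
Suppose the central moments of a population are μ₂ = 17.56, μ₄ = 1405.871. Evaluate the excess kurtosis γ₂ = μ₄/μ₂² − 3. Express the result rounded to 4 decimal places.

μ₂² = 17.56² = 308.35360
μ₄/μ₂² = 1405.871 / 308.35360 = 4.55928
γ₂ = 4.55928 − 3 ≈ 1.5593

1.5593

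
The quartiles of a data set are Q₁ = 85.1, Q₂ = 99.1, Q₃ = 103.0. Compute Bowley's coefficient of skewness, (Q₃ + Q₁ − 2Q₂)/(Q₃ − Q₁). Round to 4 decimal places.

-0.5642

numerator: Q₃ + Q₁ − 2Q₂ = 103.0 + 85.1 − 2×99.1 = -10.1000
denominator: Q₃ − Q₁ = 103.0 − 85.1 = 17.9000
Bowley skewness = -10.1000 / 17.9000 ≈ -0.5642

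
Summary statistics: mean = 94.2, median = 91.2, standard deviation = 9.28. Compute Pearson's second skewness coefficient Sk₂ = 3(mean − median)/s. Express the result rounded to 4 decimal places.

0.9698

Sk₂ = 3(94.2 − 91.2) / 9.28 = 3 × 3.0000 / 9.28
    = 9.0000 / 9.28 ≈ 0.9698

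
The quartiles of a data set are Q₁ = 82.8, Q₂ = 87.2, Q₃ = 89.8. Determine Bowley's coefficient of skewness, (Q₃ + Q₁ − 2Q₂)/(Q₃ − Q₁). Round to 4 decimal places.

-0.2571

numerator: Q₃ + Q₁ − 2Q₂ = 89.8 + 82.8 − 2×87.2 = -1.8000
denominator: Q₃ − Q₁ = 89.8 − 82.8 = 7.0000
Bowley skewness = -1.8000 / 7.0000 ≈ -0.2571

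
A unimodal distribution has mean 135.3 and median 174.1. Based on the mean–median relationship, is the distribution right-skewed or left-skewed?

left-skewed

mean − median = 135.3 − 174.1 = -38.8
mean < median ⇒ the longer tail is on the left ⇒ left-skewed (negatively skewed).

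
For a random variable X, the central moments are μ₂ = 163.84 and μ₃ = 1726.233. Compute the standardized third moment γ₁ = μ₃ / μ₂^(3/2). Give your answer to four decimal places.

σ = √μ₂ = √163.84 = 12.80000
σ³ = μ₂^(3/2) = 2097.15200
γ₁ = μ₃/σ³ = 1726.233 / 2097.15200 ≈ 0.8231

0.8231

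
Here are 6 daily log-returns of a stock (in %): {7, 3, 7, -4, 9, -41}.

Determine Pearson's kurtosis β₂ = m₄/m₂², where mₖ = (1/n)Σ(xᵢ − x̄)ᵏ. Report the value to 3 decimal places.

x̄ = -3.1667
Σ(xᵢ − x̄)² = 1824.8333 ⇒ m₂ = 304.13889
Σ(xᵢ − x̄)⁴ = 2093520.4861 ⇒ m₄ = 348920.08102
m₂² = 92500.46373
β₂ = m₄/m₂² = 348920.08102 / 92500.46373 ≈ 3.772

3.772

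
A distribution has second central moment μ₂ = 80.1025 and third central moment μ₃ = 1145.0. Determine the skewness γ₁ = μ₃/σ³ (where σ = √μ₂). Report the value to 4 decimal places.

1.5971

σ = √μ₂ = √80.1025 = 8.95000
σ³ = μ₂^(3/2) = 716.91738
γ₁ = μ₃/σ³ = 1145.0 / 716.91738 ≈ 1.5971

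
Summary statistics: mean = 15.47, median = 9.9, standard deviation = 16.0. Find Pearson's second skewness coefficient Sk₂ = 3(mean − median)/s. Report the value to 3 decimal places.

1.044

Sk₂ = 3(15.47 − 9.9) / 16.0 = 3 × 5.5700 / 16.0
    = 16.7100 / 16.0 ≈ 1.044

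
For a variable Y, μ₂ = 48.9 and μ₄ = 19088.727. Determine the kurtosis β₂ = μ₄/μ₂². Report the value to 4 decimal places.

7.9829

μ₂² = 48.9² = 2391.21000
μ₄/μ₂² = 19088.727 / 2391.21000 = 7.98287
β₂ ≈ 7.9829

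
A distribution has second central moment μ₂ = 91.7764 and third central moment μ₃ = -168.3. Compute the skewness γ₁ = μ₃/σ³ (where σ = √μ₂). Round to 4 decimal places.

-0.1914

σ = √μ₂ = √91.7764 = 9.58000
σ³ = μ₂^(3/2) = 879.21791
γ₁ = μ₃/σ³ = -168.3 / 879.21791 ≈ -0.1914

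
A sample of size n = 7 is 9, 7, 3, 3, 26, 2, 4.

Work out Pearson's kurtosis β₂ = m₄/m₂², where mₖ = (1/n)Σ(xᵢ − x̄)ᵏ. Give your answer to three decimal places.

x̄ = 7.7143
Σ(xᵢ − x̄)² = 427.4286 ⇒ m₂ = 61.06122
Σ(xᵢ − x̄)⁴ = 114048.9213 ⇒ m₄ = 16292.70304
m₂² = 3728.47314
β₂ = m₄/m₂² = 16292.70304 / 3728.47314 ≈ 4.370

4.370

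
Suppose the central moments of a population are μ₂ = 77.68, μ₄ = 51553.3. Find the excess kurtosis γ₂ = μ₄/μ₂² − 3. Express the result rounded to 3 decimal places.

5.544

μ₂² = 77.68² = 6034.18240
μ₄/μ₂² = 51553.3 / 6034.18240 = 8.54354
γ₂ = 8.54354 − 3 ≈ 5.544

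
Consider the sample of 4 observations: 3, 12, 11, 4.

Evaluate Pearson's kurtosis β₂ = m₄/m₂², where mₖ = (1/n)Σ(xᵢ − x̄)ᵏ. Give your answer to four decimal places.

1.0606

x̄ = 7.5000
Σ(xᵢ − x̄)² = 65.0000 ⇒ m₂ = 16.25000
Σ(xᵢ − x̄)⁴ = 1120.2500 ⇒ m₄ = 280.06250
m₂² = 264.06250
β₂ = m₄/m₂² = 280.06250 / 264.06250 ≈ 1.0606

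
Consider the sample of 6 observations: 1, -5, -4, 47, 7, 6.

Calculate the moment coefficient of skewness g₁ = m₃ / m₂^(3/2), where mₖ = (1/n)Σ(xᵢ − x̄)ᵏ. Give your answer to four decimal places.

x̄ = (1 - 5 - 4 + 47 + 7 + 6) / 6 = 8.6667
deviations (xᵢ − x̄): -7.6667, -13.6667, -12.6667, 38.3333, -1.6667, -2.6667
Σ(xᵢ − x̄)² = 1885.3333 ⇒ m₂ = 1885.3333/6 = 314.22222
Σ(xᵢ − x̄)³ = 51269.5556 ⇒ m₃ = 51269.5556/6 = 8544.92593
m₂^(3/2) = 314.22222^(1.5) = 5570.00190
g₁ = m₃ / m₂^(3/2) = 8544.92593 / 5570.00190 ≈ 1.5341

1.5341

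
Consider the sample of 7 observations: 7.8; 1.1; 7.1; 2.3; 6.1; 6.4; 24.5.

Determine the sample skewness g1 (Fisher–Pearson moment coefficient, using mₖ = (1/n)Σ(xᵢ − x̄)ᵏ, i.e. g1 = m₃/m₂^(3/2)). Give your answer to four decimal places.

x̄ = (7.8 + 1.1 + 7.1 + 2.3 + 6.1 + 6.4 + 24.5) / 7 = 7.9000
deviations (xᵢ − x̄): -0.1000, -6.8000, -0.8000, -5.6000, -1.8000, -1.5000, 16.6000
Σ(xᵢ − x̄)² = 359.3000 ⇒ m₂ = 359.3000/7 = 51.32857
Σ(xᵢ − x̄)³ = 4074.5280 ⇒ m₃ = 4074.5280/7 = 582.07543
m₂^(3/2) = 51.32857^(1.5) = 367.73822
g1 = m₃ / m₂^(3/2) = 582.07543 / 367.73822 ≈ 1.5829

1.5829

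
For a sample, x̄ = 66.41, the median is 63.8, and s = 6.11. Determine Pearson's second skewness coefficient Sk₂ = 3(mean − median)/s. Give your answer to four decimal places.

1.2815

Sk₂ = 3(66.41 − 63.8) / 6.11 = 3 × 2.6100 / 6.11
    = 7.8300 / 6.11 ≈ 1.2815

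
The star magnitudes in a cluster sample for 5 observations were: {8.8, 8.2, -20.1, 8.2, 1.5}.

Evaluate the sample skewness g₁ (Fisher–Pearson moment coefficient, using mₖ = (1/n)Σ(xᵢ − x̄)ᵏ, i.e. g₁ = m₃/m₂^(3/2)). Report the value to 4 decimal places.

-1.3016

x̄ = (8.8 + 8.2 - 20.1 + 8.2 + 1.5) / 5 = 1.3200
deviations (xᵢ − x̄): 7.4800, 6.8800, -21.4200, 6.8800, 0.1800
Σ(xᵢ − x̄)² = 609.4680 ⇒ m₂ = 609.4680/5 = 121.89360
Σ(xᵢ − x̄)³ = -8758.0111 ⇒ m₃ = -8758.0111/5 = -1751.60222
m₂^(3/2) = 121.89360^(1.5) = 1345.77159
g₁ = m₃ / m₂^(3/2) = -1751.60222 / 1345.77159 ≈ -1.3016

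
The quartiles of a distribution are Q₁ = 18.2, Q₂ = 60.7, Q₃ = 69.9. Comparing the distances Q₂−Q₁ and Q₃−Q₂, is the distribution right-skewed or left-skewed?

left-skewed

Q₂ − Q₁ = 42.5;  Q₃ − Q₂ = 9.2
Q₂ − Q₁ > Q₃ − Q₂ ⇒ the lower half is more spread out ⇒ left-skewed.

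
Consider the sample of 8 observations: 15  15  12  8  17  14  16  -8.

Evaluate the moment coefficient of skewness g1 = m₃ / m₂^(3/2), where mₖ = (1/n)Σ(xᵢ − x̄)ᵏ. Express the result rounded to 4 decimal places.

-1.8061

x̄ = (15 + 15 + 12 + 8 + 17 + 14 + 16 - 8) / 8 = 11.1250
deviations (xᵢ − x̄): 3.8750, 3.8750, 0.8750, -3.1250, 5.8750, 2.8750, 4.8750, -19.1250
Σ(xᵢ − x̄)² = 472.8750 ⇒ m₂ = 472.8750/8 = 59.10938
Σ(xᵢ − x̄)³ = -6566.3438 ⇒ m₃ = -6566.3438/8 = -820.79297
m₂^(3/2) = 59.10938^(1.5) = 454.44837
g1 = m₃ / m₂^(3/2) = -820.79297 / 454.44837 ≈ -1.8061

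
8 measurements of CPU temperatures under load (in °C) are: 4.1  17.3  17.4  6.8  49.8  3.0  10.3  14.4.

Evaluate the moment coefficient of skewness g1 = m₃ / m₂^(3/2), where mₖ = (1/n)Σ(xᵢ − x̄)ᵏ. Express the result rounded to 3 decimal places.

x̄ = (4.1 + 17.3 + 17.4 + 6.8 + 49.8 + 3.0 + 10.3 + 14.4) / 8 = 15.3875
deviations (xᵢ − x̄): -11.2875, 1.9125, 2.0125, -8.5875, 34.4125, -12.3875, -5.0875, -0.9875
Σ(xᵢ − x̄)² = 1573.3887 ⇒ m₂ = 1573.3887/8 = 196.67359
Σ(xᵢ − x̄)³ = 36662.2171 ⇒ m₃ = 36662.2171/8 = 4582.77714
m₂^(3/2) = 196.67359^(1.5) = 2758.15762
g1 = m₃ / m₂^(3/2) = 4582.77714 / 2758.15762 ≈ 1.662

1.662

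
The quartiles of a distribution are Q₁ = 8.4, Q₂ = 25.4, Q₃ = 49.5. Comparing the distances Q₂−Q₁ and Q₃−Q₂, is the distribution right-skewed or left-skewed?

right-skewed

Q₂ − Q₁ = 17.0;  Q₃ − Q₂ = 24.1
Q₃ − Q₂ > Q₂ − Q₁ ⇒ the upper half is more spread out ⇒ right-skewed.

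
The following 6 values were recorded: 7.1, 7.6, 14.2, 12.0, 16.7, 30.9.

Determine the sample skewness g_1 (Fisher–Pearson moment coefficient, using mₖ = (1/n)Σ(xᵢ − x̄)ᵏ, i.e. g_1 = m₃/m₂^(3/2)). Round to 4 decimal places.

1.1101

x̄ = (7.1 + 7.6 + 14.2 + 12.0 + 16.7 + 30.9) / 6 = 14.7500
deviations (xᵢ − x̄): -7.6500, -7.1500, -0.5500, -2.7500, 1.9500, 16.1500
Σ(xᵢ − x̄)² = 382.1350 ⇒ m₂ = 382.1350/6 = 63.68917
Σ(xᵢ − x̄)³ = 3385.5120 ⇒ m₃ = 3385.5120/6 = 564.25200
m₂^(3/2) = 63.68917^(1.5) = 508.27453
g_1 = m₃ / m₂^(3/2) = 564.25200 / 508.27453 ≈ 1.1101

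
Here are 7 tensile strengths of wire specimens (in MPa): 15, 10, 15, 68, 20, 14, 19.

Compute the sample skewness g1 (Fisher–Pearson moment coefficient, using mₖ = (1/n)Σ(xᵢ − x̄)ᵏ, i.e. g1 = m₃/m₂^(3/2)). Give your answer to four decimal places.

x̄ = (15 + 10 + 15 + 68 + 20 + 14 + 19) / 7 = 23.0000
deviations (xᵢ − x̄): -8.0000, -13.0000, -8.0000, 45.0000, -3.0000, -9.0000, -4.0000
Σ(xᵢ − x̄)² = 2428.0000 ⇒ m₂ = 2428.0000/7 = 346.85714
Σ(xᵢ − x̄)³ = 87084.0000 ⇒ m₃ = 87084.0000/7 = 12440.57143
m₂^(3/2) = 346.85714^(1.5) = 6459.90251
g1 = m₃ / m₂^(3/2) = 12440.57143 / 6459.90251 ≈ 1.9258

1.9258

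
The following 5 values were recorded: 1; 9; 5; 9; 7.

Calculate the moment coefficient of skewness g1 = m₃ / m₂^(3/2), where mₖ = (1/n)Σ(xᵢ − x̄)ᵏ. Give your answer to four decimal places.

-0.7302

x̄ = (1 + 9 + 5 + 9 + 7) / 5 = 6.2000
deviations (xᵢ − x̄): -5.2000, 2.8000, -1.2000, 2.8000, 0.8000
Σ(xᵢ − x̄)² = 44.8000 ⇒ m₂ = 44.8000/5 = 8.96000
Σ(xᵢ − x̄)³ = -97.9200 ⇒ m₃ = -97.9200/5 = -19.58400
m₂^(3/2) = 8.96000^(1.5) = 26.82020
g1 = m₃ / m₂^(3/2) = -19.58400 / 26.82020 ≈ -0.7302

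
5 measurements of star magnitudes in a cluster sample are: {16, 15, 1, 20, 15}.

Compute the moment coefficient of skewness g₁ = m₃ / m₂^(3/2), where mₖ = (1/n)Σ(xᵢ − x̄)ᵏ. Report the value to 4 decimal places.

-1.1775

x̄ = (16 + 15 + 1 + 20 + 15) / 5 = 13.4000
deviations (xᵢ − x̄): 2.6000, 1.6000, -12.4000, 6.6000, 1.6000
Σ(xᵢ − x̄)² = 209.2000 ⇒ m₂ = 209.2000/5 = 41.84000
Σ(xᵢ − x̄)³ = -1593.3600 ⇒ m₃ = -1593.3600/5 = -318.67200
m₂^(3/2) = 41.84000^(1.5) = 270.63721
g₁ = m₃ / m₂^(3/2) = -318.67200 / 270.63721 ≈ -1.1775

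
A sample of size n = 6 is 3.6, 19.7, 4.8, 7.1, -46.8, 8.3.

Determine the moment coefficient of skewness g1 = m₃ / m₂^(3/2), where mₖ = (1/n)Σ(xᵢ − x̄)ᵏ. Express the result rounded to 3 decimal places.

-1.531

x̄ = (3.6 + 19.7 + 4.8 + 7.1 - 46.8 + 8.3) / 6 = -0.5500
deviations (xᵢ − x̄): 4.1500, 20.2500, 5.3500, 7.6500, -46.2500, 8.8500
Σ(xᵢ − x̄)² = 2731.8150 ⇒ m₂ = 2731.8150/6 = 455.30250
Σ(xᵢ − x̄)³ = -89262.4200 ⇒ m₃ = -89262.4200/6 = -14877.07000
m₂^(3/2) = 455.30250^(1.5) = 9715.16213
g1 = m₃ / m₂^(3/2) = -14877.07000 / 9715.16213 ≈ -1.531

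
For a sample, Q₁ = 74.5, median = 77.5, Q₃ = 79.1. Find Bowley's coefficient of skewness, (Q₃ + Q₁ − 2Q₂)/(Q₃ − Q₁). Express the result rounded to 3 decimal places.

-0.304

numerator: Q₃ + Q₁ − 2Q₂ = 79.1 + 74.5 − 2×77.5 = -1.4000
denominator: Q₃ − Q₁ = 79.1 − 74.5 = 4.6000
Bowley skewness = -1.4000 / 4.6000 ≈ -0.304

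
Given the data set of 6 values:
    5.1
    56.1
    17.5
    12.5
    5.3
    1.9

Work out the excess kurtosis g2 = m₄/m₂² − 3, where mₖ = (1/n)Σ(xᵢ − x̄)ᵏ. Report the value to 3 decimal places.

x̄ = 16.4000
Σ(xᵢ − x̄)² = 2053.6600 ⇒ m₂ = 342.27667
Σ(xᵢ − x̄)⁴ = 2559982.9990 ⇒ m₄ = 426663.83317
m₂² = 117153.31654
g2 = m₄/m₂² − 3 = 3.64193 − 3 ≈ 0.642

0.642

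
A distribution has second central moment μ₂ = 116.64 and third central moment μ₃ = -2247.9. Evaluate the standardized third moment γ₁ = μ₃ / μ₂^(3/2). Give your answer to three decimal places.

σ = √μ₂ = √116.64 = 10.80000
σ³ = μ₂^(3/2) = 1259.71200
γ₁ = μ₃/σ³ = -2247.9 / 1259.71200 ≈ -1.784

-1.784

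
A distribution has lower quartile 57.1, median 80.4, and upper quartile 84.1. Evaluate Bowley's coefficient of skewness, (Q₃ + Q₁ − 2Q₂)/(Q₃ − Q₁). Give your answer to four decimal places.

numerator: Q₃ + Q₁ − 2Q₂ = 84.1 + 57.1 − 2×80.4 = -19.6000
denominator: Q₃ − Q₁ = 84.1 − 57.1 = 27.0000
Bowley skewness = -19.6000 / 27.0000 ≈ -0.7259

-0.7259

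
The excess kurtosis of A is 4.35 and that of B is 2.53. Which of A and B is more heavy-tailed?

A

Higher excess kurtosis ⇒ heavier tails relative to the normal distribution.
4.35 vs 2.53: the larger is 4.35, so A has heavier tails.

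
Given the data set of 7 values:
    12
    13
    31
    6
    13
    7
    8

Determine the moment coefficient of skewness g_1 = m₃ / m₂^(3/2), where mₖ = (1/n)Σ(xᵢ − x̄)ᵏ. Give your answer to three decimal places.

x̄ = (12 + 13 + 31 + 6 + 13 + 7 + 8) / 7 = 12.8571
deviations (xᵢ − x̄): -0.8571, 0.1429, 18.1429, -6.8571, 0.1429, -5.8571, -4.8571
Σ(xᵢ − x̄)² = 434.8571 ⇒ m₂ = 434.8571/7 = 62.12245
Σ(xᵢ − x̄)³ = 5333.3878 ⇒ m₃ = 5333.3878/7 = 761.91254
m₂^(3/2) = 62.12245^(1.5) = 489.63545
g_1 = m₃ / m₂^(3/2) = 761.91254 / 489.63545 ≈ 1.556

1.556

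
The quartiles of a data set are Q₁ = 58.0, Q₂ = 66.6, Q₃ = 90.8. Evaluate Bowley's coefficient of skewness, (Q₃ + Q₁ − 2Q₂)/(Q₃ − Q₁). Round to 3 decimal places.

0.476

numerator: Q₃ + Q₁ − 2Q₂ = 90.8 + 58.0 − 2×66.6 = 15.6000
denominator: Q₃ − Q₁ = 90.8 − 58.0 = 32.8000
Bowley skewness = 15.6000 / 32.8000 ≈ 0.476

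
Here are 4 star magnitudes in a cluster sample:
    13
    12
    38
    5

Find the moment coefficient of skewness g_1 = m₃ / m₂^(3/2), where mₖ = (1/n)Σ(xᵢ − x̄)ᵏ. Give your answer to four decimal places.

0.9378

x̄ = (13 + 12 + 38 + 5) / 4 = 17.0000
deviations (xᵢ − x̄): -4.0000, -5.0000, 21.0000, -12.0000
Σ(xᵢ − x̄)² = 626.0000 ⇒ m₂ = 626.0000/4 = 156.50000
Σ(xᵢ − x̄)³ = 7344.0000 ⇒ m₃ = 7344.0000/4 = 1836.00000
m₂^(3/2) = 156.50000^(1.5) = 1957.81437
g_1 = m₃ / m₂^(3/2) = 1836.00000 / 1957.81437 ≈ 0.9378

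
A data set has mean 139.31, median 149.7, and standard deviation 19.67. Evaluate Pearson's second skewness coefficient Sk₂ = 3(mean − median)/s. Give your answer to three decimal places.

Sk₂ = 3(139.31 − 149.7) / 19.67 = 3 × -10.3900 / 19.67
    = -31.1700 / 19.67 ≈ -1.585

-1.585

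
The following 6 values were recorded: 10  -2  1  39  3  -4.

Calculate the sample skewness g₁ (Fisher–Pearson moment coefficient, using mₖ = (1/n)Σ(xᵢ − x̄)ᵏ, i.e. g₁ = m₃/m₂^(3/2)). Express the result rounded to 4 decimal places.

x̄ = (10 - 2 + 1 + 39 + 3 - 4) / 6 = 7.8333
deviations (xᵢ − x̄): 2.1667, -9.8333, -6.8333, 31.1667, -4.8333, -11.8333
Σ(xᵢ − x̄)² = 1282.8333 ⇒ m₂ = 1282.8333/6 = 213.80556
Σ(xᵢ − x̄)³ = 27244.4444 ⇒ m₃ = 27244.4444/6 = 4540.74074
m₂^(3/2) = 213.80556^(1.5) = 3126.28437
g₁ = m₃ / m₂^(3/2) = 4540.74074 / 3126.28437 ≈ 1.4524

1.4524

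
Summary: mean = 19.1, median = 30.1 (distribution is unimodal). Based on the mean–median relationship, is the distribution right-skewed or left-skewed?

mean − median = 19.1 − 30.1 = -11.0
mean < median ⇒ the longer tail is on the left ⇒ left-skewed (negatively skewed).

left-skewed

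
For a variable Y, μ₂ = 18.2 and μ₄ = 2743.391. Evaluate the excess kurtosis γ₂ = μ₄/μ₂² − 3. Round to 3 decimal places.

μ₂² = 18.2² = 331.24000
μ₄/μ₂² = 2743.391 / 331.24000 = 8.28219
γ₂ = 8.28219 − 3 ≈ 5.282

5.282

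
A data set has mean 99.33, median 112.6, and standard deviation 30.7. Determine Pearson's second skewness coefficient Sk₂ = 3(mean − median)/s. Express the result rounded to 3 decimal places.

Sk₂ = 3(99.33 − 112.6) / 30.7 = 3 × -13.2700 / 30.7
    = -39.8100 / 30.7 ≈ -1.297

-1.297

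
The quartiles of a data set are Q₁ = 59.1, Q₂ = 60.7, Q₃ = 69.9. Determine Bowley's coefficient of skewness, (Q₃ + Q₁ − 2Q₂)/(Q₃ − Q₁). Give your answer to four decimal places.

numerator: Q₃ + Q₁ − 2Q₂ = 69.9 + 59.1 − 2×60.7 = 7.6000
denominator: Q₃ − Q₁ = 69.9 − 59.1 = 10.8000
Bowley skewness = 7.6000 / 10.8000 ≈ 0.7037

0.7037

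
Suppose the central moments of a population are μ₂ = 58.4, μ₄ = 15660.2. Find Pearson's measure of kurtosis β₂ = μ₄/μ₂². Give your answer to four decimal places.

4.5917

μ₂² = 58.4² = 3410.56000
μ₄/μ₂² = 15660.2 / 3410.56000 = 4.59168
β₂ ≈ 4.5917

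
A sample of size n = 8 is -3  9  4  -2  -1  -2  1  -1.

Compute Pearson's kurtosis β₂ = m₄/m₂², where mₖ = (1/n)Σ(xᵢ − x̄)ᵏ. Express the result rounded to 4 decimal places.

x̄ = 0.6250
Σ(xᵢ − x̄)² = 113.8750 ⇒ m₂ = 14.23438
Σ(xᵢ − x̄)⁴ = 5331.0566 ⇒ m₄ = 666.38208
m₂² = 202.61743
β₂ = m₄/m₂² = 666.38208 / 202.61743 ≈ 3.2889

3.2889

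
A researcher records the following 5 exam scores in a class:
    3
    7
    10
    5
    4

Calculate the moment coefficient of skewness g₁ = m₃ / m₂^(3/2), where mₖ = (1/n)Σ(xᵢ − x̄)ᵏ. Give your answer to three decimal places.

0.622

x̄ = (3 + 7 + 10 + 5 + 4) / 5 = 5.8000
deviations (xᵢ − x̄): -2.8000, 1.2000, 4.2000, -0.8000, -1.8000
Σ(xᵢ − x̄)² = 30.8000 ⇒ m₂ = 30.8000/5 = 6.16000
Σ(xᵢ − x̄)³ = 47.5200 ⇒ m₃ = 47.5200/5 = 9.50400
m₂^(3/2) = 6.16000^(1.5) = 15.28872
g₁ = m₃ / m₂^(3/2) = 9.50400 / 15.28872 ≈ 0.622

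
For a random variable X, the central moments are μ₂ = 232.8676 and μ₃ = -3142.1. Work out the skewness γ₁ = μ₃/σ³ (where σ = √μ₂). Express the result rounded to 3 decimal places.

σ = √μ₂ = √232.8676 = 15.26000
σ³ = μ₂^(3/2) = 3553.55958
γ₁ = μ₃/σ³ = -3142.1 / 3553.55958 ≈ -0.884

-0.884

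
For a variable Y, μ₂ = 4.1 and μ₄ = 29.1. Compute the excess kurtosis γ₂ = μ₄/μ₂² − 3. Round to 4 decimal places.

-1.2689

μ₂² = 4.1² = 16.81000
μ₄/μ₂² = 29.1 / 16.81000 = 1.73111
γ₂ = 1.73111 − 3 ≈ -1.2689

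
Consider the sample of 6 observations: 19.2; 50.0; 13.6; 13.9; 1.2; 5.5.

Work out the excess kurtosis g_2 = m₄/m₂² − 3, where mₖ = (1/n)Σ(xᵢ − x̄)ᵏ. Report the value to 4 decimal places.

x̄ = 17.2333
Σ(xᵢ − x̄)² = 1496.5733 ⇒ m₂ = 249.42889
Σ(xᵢ − x̄)⁴ = 1238083.7291 ⇒ m₄ = 206347.28819
m₂² = 62214.77061
g_2 = m₄/m₂² − 3 = 3.31669 − 3 ≈ 0.3167

0.3167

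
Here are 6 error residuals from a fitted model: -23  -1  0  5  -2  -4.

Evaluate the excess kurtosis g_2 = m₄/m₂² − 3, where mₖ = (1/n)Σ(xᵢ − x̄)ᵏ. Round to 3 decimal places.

x̄ = -4.1667
Σ(xᵢ − x̄)² = 470.8333 ⇒ m₂ = 78.47222
Σ(xᵢ − x̄)⁴ = 133292.8194 ⇒ m₄ = 22215.46991
m₂² = 6157.88966
g_2 = m₄/m₂² − 3 = 3.60764 − 3 ≈ 0.608

0.608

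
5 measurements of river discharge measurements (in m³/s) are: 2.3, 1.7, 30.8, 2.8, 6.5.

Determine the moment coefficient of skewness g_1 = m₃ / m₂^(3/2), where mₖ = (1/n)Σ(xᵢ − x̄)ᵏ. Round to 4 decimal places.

x̄ = (2.3 + 1.7 + 30.8 + 2.8 + 6.5) / 5 = 8.8200
deviations (xᵢ − x̄): -6.5200, -7.1200, 21.9800, -6.0200, -2.3200
Σ(xᵢ − x̄)² = 617.9480 ⇒ m₂ = 617.9480/5 = 123.58960
Σ(xᵢ − x̄)³ = 9750.2201 ⇒ m₃ = 9750.2201/5 = 1950.04402
m₂^(3/2) = 123.58960^(1.5) = 1373.95621
g_1 = m₃ / m₂^(3/2) = 1950.04402 / 1373.95621 ≈ 1.4193

1.4193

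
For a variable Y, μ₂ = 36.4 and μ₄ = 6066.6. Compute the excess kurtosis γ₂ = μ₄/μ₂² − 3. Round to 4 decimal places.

μ₂² = 36.4² = 1324.96000
μ₄/μ₂² = 6066.6 / 1324.96000 = 4.57870
γ₂ = 4.57870 − 3 ≈ 1.5787

1.5787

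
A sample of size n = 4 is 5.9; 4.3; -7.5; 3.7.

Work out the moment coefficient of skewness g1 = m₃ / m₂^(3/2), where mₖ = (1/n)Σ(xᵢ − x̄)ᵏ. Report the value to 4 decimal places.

-1.0741

x̄ = (5.9 + 4.3 - 7.5 + 3.7) / 4 = 1.6000
deviations (xᵢ − x̄): 4.3000, 2.7000, -9.1000, 2.1000
Σ(xᵢ − x̄)² = 113.0000 ⇒ m₂ = 113.0000/4 = 28.25000
Σ(xᵢ − x̄)³ = -645.1200 ⇒ m₃ = -645.1200/4 = -161.28000
m₂^(3/2) = 28.25000^(1.5) = 150.15081
g1 = m₃ / m₂^(3/2) = -161.28000 / 150.15081 ≈ -1.0741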